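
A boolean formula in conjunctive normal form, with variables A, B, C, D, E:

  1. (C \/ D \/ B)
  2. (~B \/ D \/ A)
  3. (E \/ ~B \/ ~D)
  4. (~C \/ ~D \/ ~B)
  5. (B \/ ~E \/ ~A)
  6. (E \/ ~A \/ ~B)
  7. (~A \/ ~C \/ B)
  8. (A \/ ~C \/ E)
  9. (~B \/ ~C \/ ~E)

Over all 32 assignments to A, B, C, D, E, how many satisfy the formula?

Case analysis on B and A:
  B=1, A=1: remaining (C,D,E) ∈ {(0,0,1); (0,1,1)} — 2.
  B=1, A=0: remaining (C,D,E) ∈ {(0,1,1)} — 1.
  B=0, A=1: remaining (C,D,E) ∈ {(0,1,0)} — 1.
  B=0, A=0: remaining (C,D,E) ∈ {(0,1,0); (0,1,1); (1,0,1); (1,1,1)} — 4.
Total: 2 + 1 + 1 + 4 = 8.

8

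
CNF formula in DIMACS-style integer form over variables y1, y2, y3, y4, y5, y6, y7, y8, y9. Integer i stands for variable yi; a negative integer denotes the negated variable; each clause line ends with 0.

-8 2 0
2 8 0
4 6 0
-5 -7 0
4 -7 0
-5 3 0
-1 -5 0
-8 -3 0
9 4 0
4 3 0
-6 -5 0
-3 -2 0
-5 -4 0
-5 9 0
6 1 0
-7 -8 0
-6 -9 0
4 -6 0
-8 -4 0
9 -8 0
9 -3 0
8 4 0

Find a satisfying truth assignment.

Pure literal: y5 appears only negated; assign y5 = False.
y7 occurs only negated in the remaining clauses — set y7 = False.
Branch on y1: take y1 = True.
Try y2 = True.
  then y3 is forced to False.
  then y4 is forced to True.
  then y8 is forced to False.
Branch on y6: take y6 = False.
y9 is now unconstrained; take y9 = False.
Every clause has at least one true literal under this assignment.

y1=True, y2=True, y3=False, y4=True, y5=False, y6=False, y7=False, y8=False, y9=False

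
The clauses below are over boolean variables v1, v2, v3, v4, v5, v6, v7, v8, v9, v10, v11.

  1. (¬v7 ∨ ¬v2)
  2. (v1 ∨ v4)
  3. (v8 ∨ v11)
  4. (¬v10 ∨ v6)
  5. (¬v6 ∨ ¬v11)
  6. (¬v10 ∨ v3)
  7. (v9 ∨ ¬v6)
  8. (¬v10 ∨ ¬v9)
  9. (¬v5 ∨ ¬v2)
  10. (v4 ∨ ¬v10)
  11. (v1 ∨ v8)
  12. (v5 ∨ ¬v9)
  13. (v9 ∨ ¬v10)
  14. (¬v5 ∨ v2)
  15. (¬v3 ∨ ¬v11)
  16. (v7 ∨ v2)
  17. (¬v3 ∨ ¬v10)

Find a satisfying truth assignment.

v1 = True, v2 = True, v3 = False, v4 = True, v5 = False, v6 = False, v7 = False, v8 = True, v9 = False, v10 = False, v11 = True

Check each clause:
  1. (¬v7 ∨ ¬v2) — ¬v7 is true.
  2. (v4 ∨ v1) — v1 is true.
  3. (v11 ∨ v8) — v8 is true.
  4. (¬v10 ∨ v6) — ¬v10 is true.
  5. (¬v6 ∨ ¬v11) — ¬v6 is true.
  6. (v3 ∨ ¬v10) — ¬v10 is true.
  7. (¬v6 ∨ v9) — ¬v6 is true.
  8. (¬v9 ∨ ¬v10) — ¬v10 is true.
  9. (¬v2 ∨ ¬v5) — ¬v5 is true.
  10. (v4 ∨ ¬v10) — v4 is true.
  11. (v8 ∨ v1) — v8 is true.
  12. (¬v9 ∨ v5) — ¬v9 is true.
  13. (v9 ∨ ¬v10) — ¬v10 is true.
  14. (¬v5 ∨ v2) — v2 is true.
  15. (¬v3 ∨ ¬v11) — ¬v3 is true.
  16. (v7 ∨ v2) — v2 is true.
  17. (¬v10 ∨ ¬v3) — ¬v3 is true.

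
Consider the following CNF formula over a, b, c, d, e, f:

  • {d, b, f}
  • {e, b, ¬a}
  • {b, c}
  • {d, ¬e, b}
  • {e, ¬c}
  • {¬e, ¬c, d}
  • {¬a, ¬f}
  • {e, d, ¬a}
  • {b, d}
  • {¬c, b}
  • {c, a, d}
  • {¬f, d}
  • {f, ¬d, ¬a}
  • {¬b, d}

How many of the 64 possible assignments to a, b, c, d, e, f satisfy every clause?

6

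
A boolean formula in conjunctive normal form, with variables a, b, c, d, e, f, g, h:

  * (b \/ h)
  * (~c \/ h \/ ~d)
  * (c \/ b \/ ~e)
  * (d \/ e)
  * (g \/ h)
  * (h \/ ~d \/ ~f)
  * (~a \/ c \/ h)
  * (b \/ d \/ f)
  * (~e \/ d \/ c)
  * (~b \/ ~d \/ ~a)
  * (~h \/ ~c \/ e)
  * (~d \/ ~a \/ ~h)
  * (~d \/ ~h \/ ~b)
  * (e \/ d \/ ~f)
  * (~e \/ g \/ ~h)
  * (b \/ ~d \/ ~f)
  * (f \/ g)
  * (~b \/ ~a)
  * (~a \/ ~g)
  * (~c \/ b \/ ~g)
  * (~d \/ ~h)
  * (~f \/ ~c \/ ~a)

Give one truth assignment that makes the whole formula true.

Pure literal: a appears only negated; assign a = False.
Try b = True.
Try c = False.
For the remaining variables, d = True, e = False, f = False, g = True, h = False works.
Check each clause:
  1. (b \/ h) — b is true.
  2. (~c \/ ~d \/ h) — ~c is true.
  3. (b \/ c \/ ~e) — b is true.
  4. (e \/ d) — d is true.
  5. (g \/ h) — g is true.
  6. (~f \/ h \/ ~d) — ~f is true.
  7. (h \/ c \/ ~a) — ~a is true.
  8. (b \/ d \/ f) — b is true.
  9. (c \/ ~e \/ d) — d is true.
  10. (~d \/ ~a \/ ~b) — ~a is true.
  11. (e \/ ~c \/ ~h) — ~h is true.
  12. (~d \/ ~h \/ ~a) — ~h is true.
  13. (~h \/ ~d \/ ~b) — ~h is true.
  14. (e \/ ~f \/ d) — ~f is true.
  15. (g \/ ~e \/ ~h) — ~h is true.
  16. (~f \/ ~d \/ b) — ~f is true.
  17. (f \/ g) — g is true.
  18. (~b \/ ~a) — ~a is true.
  19. (~g \/ ~a) — ~a is true.
  20. (~g \/ b \/ ~c) — b is true.
  21. (~h \/ ~d) — ~h is true.
  22. (~f \/ ~a \/ ~c) — ~f is true.

a=False  b=True  c=False  d=True  e=False  f=False  g=True  h=False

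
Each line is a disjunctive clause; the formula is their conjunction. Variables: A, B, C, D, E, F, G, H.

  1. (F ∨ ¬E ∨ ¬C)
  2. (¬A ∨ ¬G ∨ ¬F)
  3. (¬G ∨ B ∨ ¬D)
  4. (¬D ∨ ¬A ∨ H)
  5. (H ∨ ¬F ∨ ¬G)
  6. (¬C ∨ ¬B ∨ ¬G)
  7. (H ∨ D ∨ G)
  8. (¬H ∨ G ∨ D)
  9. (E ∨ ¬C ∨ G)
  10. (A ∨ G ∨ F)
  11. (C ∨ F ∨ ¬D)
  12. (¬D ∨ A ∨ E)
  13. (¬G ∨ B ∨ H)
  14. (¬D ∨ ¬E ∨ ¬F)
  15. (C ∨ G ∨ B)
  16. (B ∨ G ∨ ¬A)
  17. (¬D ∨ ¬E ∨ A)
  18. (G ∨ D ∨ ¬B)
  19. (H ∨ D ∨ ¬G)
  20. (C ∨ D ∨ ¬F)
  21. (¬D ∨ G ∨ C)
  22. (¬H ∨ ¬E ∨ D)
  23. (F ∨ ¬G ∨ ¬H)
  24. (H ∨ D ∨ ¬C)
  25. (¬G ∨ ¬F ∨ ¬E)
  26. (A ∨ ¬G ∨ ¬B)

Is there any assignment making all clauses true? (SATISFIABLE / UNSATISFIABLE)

Branch on A: take A = False.
For the remaining variables, B = False, C = True, D = False, E = False, F = True, G = True, H = True works.
So A=False, B=False, C=True, D=False, E=False, F=True, G=True, H=True is a satisfying assignment.

SATISFIABLE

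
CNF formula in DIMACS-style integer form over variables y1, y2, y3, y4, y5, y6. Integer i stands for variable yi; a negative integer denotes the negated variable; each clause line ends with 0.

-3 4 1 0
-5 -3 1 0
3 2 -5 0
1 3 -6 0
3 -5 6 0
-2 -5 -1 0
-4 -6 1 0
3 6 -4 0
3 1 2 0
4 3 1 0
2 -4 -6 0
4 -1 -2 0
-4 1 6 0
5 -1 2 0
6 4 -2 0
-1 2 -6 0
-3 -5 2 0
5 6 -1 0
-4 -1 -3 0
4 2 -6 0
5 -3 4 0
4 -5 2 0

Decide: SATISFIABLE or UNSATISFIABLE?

Branch on y1: take y1 = True.
For the remaining variables, y2 = True, y3 = False, y4 = True, y5 = False, y6 = True works.
So y1=1, y2=1, y3=0, y4=1, y5=0, y6=1 is a satisfying assignment.

SATISFIABLE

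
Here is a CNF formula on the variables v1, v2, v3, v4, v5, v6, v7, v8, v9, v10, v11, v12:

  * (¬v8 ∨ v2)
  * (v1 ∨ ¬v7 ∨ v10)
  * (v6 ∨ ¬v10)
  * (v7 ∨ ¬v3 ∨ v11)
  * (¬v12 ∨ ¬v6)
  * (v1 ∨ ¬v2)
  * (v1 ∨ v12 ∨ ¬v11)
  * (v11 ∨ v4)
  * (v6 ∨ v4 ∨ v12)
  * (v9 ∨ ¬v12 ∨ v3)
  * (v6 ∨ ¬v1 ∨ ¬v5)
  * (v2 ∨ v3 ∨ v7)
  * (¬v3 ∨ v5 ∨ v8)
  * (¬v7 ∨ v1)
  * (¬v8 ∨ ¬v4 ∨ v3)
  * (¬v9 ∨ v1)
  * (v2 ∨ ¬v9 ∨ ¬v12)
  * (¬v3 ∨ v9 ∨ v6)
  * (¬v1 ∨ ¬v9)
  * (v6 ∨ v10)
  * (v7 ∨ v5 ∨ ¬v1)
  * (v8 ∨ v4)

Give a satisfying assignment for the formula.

Try v1 = True.
  then v9 is forced to False.
The remaining clauses are satisfied by v2 = True, v3 = False, v4 = True, v5 = True, v6 = True, v7 = True, v8 = False, v10 = True, v11 = False, v12 = False.
Every clause has at least one true literal under this assignment.

v1=True, v2=True, v3=False, v4=True, v5=True, v6=True, v7=True, v8=False, v9=False, v10=True, v11=False, v12=False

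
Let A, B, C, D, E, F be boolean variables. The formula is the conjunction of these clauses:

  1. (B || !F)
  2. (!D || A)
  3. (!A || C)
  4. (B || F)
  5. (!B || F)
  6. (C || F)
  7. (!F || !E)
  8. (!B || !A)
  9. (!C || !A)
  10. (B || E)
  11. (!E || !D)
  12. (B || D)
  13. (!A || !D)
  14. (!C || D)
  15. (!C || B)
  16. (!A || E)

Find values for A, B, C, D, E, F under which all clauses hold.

A=F  B=T  C=F  D=F  E=F  F=T

Try A = False.
  then D is forced to False.
  then B is forced to True.
  then F is forced to True.
  then E is forced to False.
  then C is forced to False.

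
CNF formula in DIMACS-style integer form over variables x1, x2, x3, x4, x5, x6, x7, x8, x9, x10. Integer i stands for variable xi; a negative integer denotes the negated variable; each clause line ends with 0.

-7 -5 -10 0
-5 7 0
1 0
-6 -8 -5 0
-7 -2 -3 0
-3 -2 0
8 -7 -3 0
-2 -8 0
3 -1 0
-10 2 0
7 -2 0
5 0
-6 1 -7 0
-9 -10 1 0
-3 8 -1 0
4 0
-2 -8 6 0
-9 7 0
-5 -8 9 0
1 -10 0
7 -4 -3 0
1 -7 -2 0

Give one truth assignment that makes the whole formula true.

The clause (x1) is unit: x1 must be True.
(x3) is a unit clause, so x3 = True.
Unit propagation: (¬x2) forces x2 = False.
(¬x10) is a unit clause, so x10 = False.
The clause (x5) is unit: x5 must be True.
The clause (x7) is unit: x7 must be True.
The clause (x8) is unit: x8 must be True.
The clause (¬x6) is unit: x6 must be False.
The clause (x4) is unit: x4 must be True.
Unit propagation: (x9) forces x9 = True.
Every clause has at least one true literal under this assignment.
Check each clause:
  1. {¬x7, ¬x10, ¬x5} — ¬x10 is true.
  2. {¬x5, x7} — x7 is true.
  3. {x1} — x1 is true.
  4. {¬x8, ¬x6, ¬x5} — ¬x6 is true.
  5. {¬x2, ¬x7, ¬x3} — ¬x2 is true.
  6. {¬x2, ¬x3} — ¬x2 is true.
  7. {x8, ¬x7, ¬x3} — x8 is true.
  8. {¬x8, ¬x2} — ¬x2 is true.
  9. {x3, ¬x1} — x3 is true.
  10. {¬x10, x2} — ¬x10 is true.
  11. {¬x2, x7} — ¬x2 is true.
  12. {x5} — x5 is true.
  13. {¬x7, x1, ¬x6} — x1 is true.
  14. {¬x9, ¬x10, x1} — x1 is true.
  15. {¬x3, x8, ¬x1} — x8 is true.
  16. {x4} — x4 is true.
  17. {¬x2, x6, ¬x8} — ¬x2 is true.
  18. {¬x9, x7} — x7 is true.
  19. {x9, ¬x8, ¬x5} — x9 is true.
  20. {¬x10, x1} — x1 is true.
  21. {¬x4, x7, ¬x3} — x7 is true.
  22. {x1, ¬x7, ¬x2} — x1 is true.

x1 = T, x2 = F, x3 = T, x4 = T, x5 = T, x6 = F, x7 = T, x8 = T, x9 = T, x10 = F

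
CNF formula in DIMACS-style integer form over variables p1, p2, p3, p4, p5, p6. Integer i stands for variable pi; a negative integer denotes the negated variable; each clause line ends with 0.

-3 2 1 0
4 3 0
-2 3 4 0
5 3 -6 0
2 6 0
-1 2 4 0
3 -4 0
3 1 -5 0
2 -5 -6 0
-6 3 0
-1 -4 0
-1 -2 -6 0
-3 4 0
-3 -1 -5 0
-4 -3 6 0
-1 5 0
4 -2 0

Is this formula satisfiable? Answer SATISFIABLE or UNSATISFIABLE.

Branch on p1: take p1 = False.
Branch on p2: take p2 = True.
  then p4 is forced to True.
  then p3 is forced to True.
  then p6 is forced to True.
p5 is now unconstrained; take p5 = False.
So p1=False, p2=True, p3=True, p4=True, p5=False, p6=True is a satisfying assignment.

SATISFIABLE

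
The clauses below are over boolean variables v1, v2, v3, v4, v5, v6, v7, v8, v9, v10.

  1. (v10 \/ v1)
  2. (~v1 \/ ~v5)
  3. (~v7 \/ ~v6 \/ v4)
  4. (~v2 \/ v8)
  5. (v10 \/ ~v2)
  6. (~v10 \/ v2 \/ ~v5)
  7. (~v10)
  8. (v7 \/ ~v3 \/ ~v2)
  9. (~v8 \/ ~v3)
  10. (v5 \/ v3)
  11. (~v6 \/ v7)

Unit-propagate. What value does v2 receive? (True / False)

False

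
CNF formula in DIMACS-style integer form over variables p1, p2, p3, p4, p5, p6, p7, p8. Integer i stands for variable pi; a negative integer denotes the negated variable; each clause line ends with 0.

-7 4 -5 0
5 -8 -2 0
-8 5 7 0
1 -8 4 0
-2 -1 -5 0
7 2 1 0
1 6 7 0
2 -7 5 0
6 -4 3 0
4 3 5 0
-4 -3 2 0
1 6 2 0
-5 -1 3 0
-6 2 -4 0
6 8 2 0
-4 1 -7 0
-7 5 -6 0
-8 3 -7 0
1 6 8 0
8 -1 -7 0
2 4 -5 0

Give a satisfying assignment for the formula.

Try p1 = False.
The remaining clauses are satisfied by p2 = True, p3 = False, p4 = False, p5 = True, p6 = True, p7 = False, p8 = False.
Check each clause:
  1. (!p5 || p4 || !p7) — !p7 is true.
  2. (p5 || !p8 || !p2) — !p8 is true.
  3. (p7 || !p8 || p5) — !p8 is true.
  4. (!p8 || p4 || p1) — !p8 is true.
  5. (!p2 || !p1 || !p5) — !p1 is true.
  6. (p7 || p1 || p2) — p2 is true.
  7. (p1 || p7 || p6) — p6 is true.
  8. (p5 || p2 || !p7) — !p7 is true.
  9. (p6 || p3 || !p4) — !p4 is true.
  10. (p5 || p4 || p3) — p5 is true.
  11. (!p4 || !p3 || p2) — p2 is true.
  12. (p6 || p2 || p1) — p2 is true.
  13. (!p5 || p3 || !p1) — !p1 is true.
  14. (p2 || !p4 || !p6) — p2 is true.
  15. (p8 || p2 || p6) — p2 is true.
  16. (!p4 || p1 || !p7) — !p7 is true.
  17. (p5 || !p7 || !p6) — !p7 is true.
  18. (!p8 || p3 || !p7) — !p8 is true.
  19. (p1 || p8 || p6) — p6 is true.
  20. (!p1 || !p7 || p8) — !p7 is true.
  21. (p2 || p4 || !p5) — p2 is true.

p1=0, p2=1, p3=0, p4=0, p5=1, p6=1, p7=0, p8=0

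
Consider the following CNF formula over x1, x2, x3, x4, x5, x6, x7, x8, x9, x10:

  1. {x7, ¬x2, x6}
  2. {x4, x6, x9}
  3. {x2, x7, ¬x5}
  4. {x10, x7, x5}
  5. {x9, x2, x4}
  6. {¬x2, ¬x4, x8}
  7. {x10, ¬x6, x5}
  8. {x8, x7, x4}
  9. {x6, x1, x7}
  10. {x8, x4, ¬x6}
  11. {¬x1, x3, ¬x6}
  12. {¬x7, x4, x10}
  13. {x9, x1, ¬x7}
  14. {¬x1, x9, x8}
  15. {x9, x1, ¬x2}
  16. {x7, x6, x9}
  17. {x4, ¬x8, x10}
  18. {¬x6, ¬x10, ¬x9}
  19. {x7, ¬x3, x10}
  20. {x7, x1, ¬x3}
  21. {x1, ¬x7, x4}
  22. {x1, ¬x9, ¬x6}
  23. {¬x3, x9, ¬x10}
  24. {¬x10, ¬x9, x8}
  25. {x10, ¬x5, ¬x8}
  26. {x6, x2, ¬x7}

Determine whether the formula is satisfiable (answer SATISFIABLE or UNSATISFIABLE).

SATISFIABLE

Try x1 = True.
Branch on x2: take x2 = False.
The remaining clauses are satisfied by x3 = True, x4 = True, x5 = False, x6 = False, x7 = False, x8 = True, x9 = True, x10 = True.
Every clause has at least one true literal under this assignment.
So x1=T  x2=F  x3=T  x4=T  x5=F  x6=F  x7=F  x8=T  x9=T  x10=T is a satisfying assignment.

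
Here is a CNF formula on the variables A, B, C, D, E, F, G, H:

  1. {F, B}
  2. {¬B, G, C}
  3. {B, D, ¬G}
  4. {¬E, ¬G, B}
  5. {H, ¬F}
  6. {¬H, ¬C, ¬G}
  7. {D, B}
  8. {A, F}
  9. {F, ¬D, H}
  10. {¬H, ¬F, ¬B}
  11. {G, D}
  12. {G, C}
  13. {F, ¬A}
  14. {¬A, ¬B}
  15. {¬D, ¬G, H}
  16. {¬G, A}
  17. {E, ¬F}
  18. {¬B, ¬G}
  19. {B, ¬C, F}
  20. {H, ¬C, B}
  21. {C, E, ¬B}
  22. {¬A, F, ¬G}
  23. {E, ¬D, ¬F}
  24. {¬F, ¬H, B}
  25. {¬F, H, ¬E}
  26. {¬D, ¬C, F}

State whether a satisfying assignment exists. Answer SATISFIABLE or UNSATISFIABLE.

F = True:
  propagation gives H=True, B=False; an empty clause results — contradiction.
F = False:
  propagation gives B=True, A=True; an empty clause results — contradiction.
Every branch closes, so no satisfying assignment exists.

UNSATISFIABLE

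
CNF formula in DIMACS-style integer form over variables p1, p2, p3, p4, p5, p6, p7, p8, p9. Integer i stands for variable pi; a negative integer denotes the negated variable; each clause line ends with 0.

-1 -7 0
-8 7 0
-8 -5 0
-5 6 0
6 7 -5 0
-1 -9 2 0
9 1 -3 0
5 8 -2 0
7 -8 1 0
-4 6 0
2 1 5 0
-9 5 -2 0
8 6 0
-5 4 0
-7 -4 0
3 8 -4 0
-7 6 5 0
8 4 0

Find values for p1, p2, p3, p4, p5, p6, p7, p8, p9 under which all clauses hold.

p1=T  p2=F  p3=T  p4=T  p5=F  p6=T  p7=F  p8=F  p9=F

p6 occurs only positively in the remaining clauses — set p6 = True.
Try p1 = True.
  then p7 is forced to False.
  then p8 is forced to False.
  then p4 is forced to True.
  then p3 is forced to True.
Branch on p2: take p2 = False.
  then p9 is forced to False.
p5 is now unconstrained; take p5 = False.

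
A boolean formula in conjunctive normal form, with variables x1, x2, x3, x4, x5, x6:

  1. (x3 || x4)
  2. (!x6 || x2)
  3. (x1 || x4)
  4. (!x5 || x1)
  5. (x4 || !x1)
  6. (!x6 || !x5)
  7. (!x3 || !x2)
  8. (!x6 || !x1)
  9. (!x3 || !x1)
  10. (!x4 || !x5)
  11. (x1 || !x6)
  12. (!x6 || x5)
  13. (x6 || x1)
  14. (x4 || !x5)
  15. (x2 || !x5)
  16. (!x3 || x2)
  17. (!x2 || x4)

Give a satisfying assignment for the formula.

x1=True  x2=True  x3=False  x4=True  x5=False  x6=False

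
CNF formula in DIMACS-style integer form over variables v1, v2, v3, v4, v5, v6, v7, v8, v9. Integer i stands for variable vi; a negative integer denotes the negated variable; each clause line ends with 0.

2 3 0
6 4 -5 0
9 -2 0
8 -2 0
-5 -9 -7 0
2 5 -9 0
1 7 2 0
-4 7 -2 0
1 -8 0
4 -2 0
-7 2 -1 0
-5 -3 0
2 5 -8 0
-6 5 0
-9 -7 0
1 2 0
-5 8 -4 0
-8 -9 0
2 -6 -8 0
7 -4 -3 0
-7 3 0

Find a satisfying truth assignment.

v1 = True, v2 = False, v3 = True, v4 = False, v5 = False, v6 = False, v7 = False, v8 = False, v9 = False

Set v1 = True and propagate.
The remaining clauses are satisfied by v2 = False, v3 = True, v4 = False, v5 = False, v6 = False, v7 = False, v8 = False, v9 = False.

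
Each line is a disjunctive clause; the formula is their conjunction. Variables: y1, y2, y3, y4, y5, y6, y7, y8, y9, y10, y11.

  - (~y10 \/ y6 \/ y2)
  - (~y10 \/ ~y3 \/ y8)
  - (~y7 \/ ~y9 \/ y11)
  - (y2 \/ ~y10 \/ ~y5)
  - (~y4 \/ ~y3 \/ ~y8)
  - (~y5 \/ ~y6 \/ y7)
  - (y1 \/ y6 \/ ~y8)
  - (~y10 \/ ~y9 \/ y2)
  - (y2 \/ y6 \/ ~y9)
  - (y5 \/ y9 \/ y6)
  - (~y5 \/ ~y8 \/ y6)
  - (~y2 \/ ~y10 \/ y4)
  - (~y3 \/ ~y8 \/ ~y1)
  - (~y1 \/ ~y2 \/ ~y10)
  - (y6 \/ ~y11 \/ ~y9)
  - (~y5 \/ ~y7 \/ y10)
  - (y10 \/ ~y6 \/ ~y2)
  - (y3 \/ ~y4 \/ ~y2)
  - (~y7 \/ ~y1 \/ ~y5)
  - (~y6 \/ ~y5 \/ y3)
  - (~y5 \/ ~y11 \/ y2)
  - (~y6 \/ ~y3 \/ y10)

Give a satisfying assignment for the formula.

Branch on y1: take y1 = False.
Try y2 = False.
For the remaining variables, y3 = False, y4 = True, y5 = False, y6 = True, y7 = True, y8 = False, y9 = False, y10 = True, y11 = True works.
Every clause has at least one true literal under this assignment.

y1=F, y2=F, y3=F, y4=T, y5=F, y6=T, y7=T, y8=F, y9=F, y10=T, y11=T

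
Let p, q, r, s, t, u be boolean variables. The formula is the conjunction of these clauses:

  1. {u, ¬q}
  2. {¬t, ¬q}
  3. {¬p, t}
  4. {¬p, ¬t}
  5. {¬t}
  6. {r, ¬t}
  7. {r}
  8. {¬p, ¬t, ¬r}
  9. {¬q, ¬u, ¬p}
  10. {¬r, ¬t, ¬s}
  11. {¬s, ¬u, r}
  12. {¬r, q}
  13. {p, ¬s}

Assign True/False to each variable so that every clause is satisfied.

The clause (¬t) is unit: t must be False.
Unit propagation: (¬p) forces p = False.
(r) is a unit clause, so r = True.
(q) is a unit clause, so q = True.
The clause (u) is unit: u must be True.
(¬s) is a unit clause, so s = False.
Every clause has at least one true literal under this assignment.

p=False, q=True, r=True, s=False, t=False, u=True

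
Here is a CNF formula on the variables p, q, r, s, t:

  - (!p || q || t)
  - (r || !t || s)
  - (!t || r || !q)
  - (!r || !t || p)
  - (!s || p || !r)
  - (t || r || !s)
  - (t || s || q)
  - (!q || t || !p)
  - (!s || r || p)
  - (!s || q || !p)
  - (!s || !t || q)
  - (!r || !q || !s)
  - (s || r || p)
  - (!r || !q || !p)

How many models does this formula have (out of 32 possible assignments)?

2

The models are:
  p=F q=T r=T s=F t=F
  p=T q=F r=T s=F t=T
That's 2 in total.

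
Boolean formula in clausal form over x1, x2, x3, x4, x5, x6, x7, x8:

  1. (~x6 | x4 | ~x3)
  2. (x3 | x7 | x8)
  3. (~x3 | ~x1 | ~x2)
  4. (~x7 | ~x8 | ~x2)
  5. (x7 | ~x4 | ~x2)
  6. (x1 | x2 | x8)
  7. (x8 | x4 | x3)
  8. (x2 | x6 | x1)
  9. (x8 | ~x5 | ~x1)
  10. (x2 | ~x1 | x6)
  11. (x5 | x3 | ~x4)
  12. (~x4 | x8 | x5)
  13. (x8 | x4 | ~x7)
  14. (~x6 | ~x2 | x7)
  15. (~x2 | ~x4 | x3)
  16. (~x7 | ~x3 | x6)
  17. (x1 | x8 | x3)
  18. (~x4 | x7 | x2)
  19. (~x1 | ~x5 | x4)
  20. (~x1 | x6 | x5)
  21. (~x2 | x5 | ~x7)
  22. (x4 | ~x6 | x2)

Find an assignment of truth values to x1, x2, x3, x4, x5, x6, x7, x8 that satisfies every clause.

x1 = 1  x2 = 0  x3 = 1  x4 = 1  x5 = 0  x6 = 1  x7 = 1  x8 = 1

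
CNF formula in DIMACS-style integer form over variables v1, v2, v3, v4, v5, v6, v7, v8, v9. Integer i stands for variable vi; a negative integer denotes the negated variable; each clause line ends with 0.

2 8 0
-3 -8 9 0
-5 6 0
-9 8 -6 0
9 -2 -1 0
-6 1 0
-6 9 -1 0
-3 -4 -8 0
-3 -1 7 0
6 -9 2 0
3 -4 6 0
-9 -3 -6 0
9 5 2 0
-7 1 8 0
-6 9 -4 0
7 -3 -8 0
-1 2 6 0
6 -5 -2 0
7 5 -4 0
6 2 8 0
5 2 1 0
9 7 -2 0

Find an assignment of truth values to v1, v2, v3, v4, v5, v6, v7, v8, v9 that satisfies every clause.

v1 = T, v2 = F, v3 = F, v4 = F, v5 = T, v6 = T, v7 = F, v8 = T, v9 = T

v4 occurs only negated in the remaining clauses — set v4 = False.
Set v1 = True and propagate.
Branch on v2: take v2 = False.
  then v8 is forced to True.
  then v6 is forced to True.
  then v9 is forced to True.
  then v3 is forced to False.
v5, v7 are now unconstrained; take v5 = True, v7 = False.
Every clause has at least one true literal under this assignment.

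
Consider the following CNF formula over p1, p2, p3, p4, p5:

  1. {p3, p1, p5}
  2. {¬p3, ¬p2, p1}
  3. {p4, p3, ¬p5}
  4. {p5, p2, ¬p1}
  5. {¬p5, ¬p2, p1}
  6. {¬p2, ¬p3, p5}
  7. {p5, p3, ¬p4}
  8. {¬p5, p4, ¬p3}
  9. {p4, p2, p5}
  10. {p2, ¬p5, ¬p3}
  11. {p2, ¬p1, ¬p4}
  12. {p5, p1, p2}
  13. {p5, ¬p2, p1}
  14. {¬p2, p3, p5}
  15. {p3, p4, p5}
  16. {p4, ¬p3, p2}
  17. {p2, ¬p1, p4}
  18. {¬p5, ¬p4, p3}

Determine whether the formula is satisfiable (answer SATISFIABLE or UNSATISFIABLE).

SATISFIABLE

Branch on p1: take p1 = True.
Try p2 = True.
Branch on p3: take p3 = True.
  then p5 is forced to True.
  then p4 is forced to True.
Every clause has at least one true literal under this assignment.
So p1=True, p2=True, p3=True, p4=True, p5=True is a satisfying assignment.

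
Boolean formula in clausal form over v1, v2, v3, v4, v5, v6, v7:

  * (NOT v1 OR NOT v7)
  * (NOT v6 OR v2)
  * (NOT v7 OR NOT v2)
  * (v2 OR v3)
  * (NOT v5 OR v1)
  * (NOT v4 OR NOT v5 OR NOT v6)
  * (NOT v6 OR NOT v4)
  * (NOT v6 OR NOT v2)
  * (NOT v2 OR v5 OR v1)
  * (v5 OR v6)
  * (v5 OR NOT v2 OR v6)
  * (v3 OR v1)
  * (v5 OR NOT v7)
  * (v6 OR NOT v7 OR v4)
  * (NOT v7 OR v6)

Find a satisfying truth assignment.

Pure literal: v7 appears only negated; assign v7 = False.
Branch on v1: take v1 = True.
The remaining clauses are satisfied by v2 = True, v3 = False, v4 = False, v5 = True, v6 = False.

v1 = True  v2 = True  v3 = False  v4 = False  v5 = True  v6 = False  v7 = False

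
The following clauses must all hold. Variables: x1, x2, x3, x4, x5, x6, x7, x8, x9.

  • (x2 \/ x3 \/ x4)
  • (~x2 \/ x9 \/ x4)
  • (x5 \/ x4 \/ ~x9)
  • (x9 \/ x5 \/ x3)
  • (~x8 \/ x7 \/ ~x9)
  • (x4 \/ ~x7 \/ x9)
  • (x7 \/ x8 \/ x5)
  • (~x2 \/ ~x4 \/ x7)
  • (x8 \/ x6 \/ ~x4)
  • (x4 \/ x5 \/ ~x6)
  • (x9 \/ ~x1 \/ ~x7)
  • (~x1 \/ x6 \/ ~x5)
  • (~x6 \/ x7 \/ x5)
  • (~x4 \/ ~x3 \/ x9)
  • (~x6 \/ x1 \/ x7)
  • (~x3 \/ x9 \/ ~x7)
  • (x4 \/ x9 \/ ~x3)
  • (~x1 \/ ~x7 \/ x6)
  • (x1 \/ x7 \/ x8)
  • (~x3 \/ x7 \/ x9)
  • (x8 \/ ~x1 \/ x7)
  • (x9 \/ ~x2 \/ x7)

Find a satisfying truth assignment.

Try x1 = False.
Set x2 = False and propagate.
Set x3 = False and propagate.
  then x4 is forced to True.
For the remaining variables, x5 = False, x6 = True, x7 = True, x8 = True, x9 = True works.
Every clause has at least one true literal under this assignment.
Check each clause:
  1. (x3 \/ x2 \/ x4) — x4 is true.
  2. (x9 \/ ~x2 \/ x4) — x9 is true.
  3. (~x9 \/ x5 \/ x4) — x4 is true.
  4. (x3 \/ x9 \/ x5) — x9 is true.
  5. (x7 \/ ~x9 \/ ~x8) — x7 is true.
  6. (x4 \/ x9 \/ ~x7) — x4 is true.
  7. (x7 \/ x8 \/ x5) — x8 is true.
  8. (~x2 \/ x7 \/ ~x4) — ~x2 is true.
  9. (x8 \/ x6 \/ ~x4) — x8 is true.
  10. (x4 \/ x5 \/ ~x6) — x4 is true.
  11. (~x7 \/ x9 \/ ~x1) — x9 is true.
  12. (~x5 \/ x6 \/ ~x1) — ~x5 is true.
  13. (x7 \/ x5 \/ ~x6) — x7 is true.
  14. (~x4 \/ ~x3 \/ x9) — x9 is true.
  15. (x7 \/ ~x6 \/ x1) — x7 is true.
  16. (~x7 \/ ~x3 \/ x9) — x9 is true.
  17. (x9 \/ x4 \/ ~x3) — x9 is true.
  18. (~x7 \/ x6 \/ ~x1) — x6 is true.
  19. (x8 \/ x7 \/ x1) — x8 is true.
  20. (~x3 \/ x9 \/ x7) — x9 is true.
  21. (x7 \/ x8 \/ ~x1) — x8 is true.
  22. (x9 \/ ~x2 \/ x7) — x9 is true.

x1=F, x2=F, x3=F, x4=T, x5=F, x6=T, x7=T, x8=T, x9=T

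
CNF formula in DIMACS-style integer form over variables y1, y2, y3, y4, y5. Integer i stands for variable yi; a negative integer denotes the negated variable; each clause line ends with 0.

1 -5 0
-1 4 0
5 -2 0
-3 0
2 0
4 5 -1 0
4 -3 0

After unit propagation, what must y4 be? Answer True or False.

(~y3) is a unit clause: y3 = False.
(y2) stands alone — y2 = True.
(~y2 \/ y5) with y2 = True leaves only y5, so y5 = True.
(~y5 \/ y1) with y5 = True leaves only y1, so y1 = True.
From (~y1 \/ y4) and y1 = True: y4 = True.

True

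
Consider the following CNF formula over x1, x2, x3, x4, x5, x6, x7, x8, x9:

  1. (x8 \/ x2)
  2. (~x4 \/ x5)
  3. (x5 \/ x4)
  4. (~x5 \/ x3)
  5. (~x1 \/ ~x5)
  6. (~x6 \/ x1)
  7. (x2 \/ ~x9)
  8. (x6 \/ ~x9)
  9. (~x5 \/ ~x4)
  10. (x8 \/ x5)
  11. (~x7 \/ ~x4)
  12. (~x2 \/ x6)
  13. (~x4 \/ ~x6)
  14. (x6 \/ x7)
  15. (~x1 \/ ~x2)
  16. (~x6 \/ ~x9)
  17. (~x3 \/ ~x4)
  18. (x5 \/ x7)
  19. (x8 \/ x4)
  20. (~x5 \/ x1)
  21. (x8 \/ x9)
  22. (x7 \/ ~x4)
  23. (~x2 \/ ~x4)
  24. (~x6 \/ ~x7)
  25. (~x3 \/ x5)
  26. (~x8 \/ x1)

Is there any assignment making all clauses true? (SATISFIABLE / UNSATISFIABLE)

x4 = True:
  propagation gives x5=True; an empty clause results — contradiction.
x4 = False:
  propagation gives x5=True, x3=True, x1=False; an empty clause results — contradiction.
Every branch closes, so no satisfying assignment exists.

UNSATISFIABLE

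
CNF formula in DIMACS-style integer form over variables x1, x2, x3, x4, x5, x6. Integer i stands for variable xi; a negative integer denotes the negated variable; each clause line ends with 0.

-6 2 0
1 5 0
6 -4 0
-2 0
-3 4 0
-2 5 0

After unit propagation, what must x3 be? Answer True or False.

False

Unit clause (¬x2) sets x2 = False.
From (¬x6 ∨ x2) and x2 = False: x6 = False.
From (¬x4 ∨ x6) and x6 = False: x4 = False.
From (¬x3 ∨ x4) and x4 = False: x3 = False.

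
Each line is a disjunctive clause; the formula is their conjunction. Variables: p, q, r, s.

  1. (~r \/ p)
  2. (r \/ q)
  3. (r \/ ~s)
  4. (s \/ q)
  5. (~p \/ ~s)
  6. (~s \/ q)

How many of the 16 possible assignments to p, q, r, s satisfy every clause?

3

Satisfying assignments:
  p=0 q=1 r=0 s=0
  p=1 q=1 r=0 s=0
  p=1 q=1 r=1 s=0
That's 3 in total.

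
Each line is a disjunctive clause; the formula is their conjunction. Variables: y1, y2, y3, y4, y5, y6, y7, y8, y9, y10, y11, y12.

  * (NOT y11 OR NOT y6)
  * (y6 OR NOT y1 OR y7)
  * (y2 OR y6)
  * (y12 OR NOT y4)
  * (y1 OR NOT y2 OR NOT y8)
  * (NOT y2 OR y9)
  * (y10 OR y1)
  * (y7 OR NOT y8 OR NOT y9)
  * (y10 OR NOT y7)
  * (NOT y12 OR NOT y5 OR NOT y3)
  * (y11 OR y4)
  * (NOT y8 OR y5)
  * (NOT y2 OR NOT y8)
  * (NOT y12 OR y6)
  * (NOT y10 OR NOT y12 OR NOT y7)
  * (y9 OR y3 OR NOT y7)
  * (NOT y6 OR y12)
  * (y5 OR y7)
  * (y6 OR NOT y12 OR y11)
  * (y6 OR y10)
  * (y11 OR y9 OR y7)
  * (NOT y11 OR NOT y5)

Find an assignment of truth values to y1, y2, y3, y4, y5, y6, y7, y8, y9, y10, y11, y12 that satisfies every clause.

y1=F, y2=T, y3=F, y4=F, y5=F, y6=F, y7=T, y8=F, y9=T, y10=T, y11=T, y12=F

Pure literal: y8 appears only negated; assign y8 = False.
Branch on y1: take y1 = False.
  then y10 is forced to True.
For the remaining variables, y2 = True, y3 = False, y4 = False, y5 = False, y6 = False, y7 = True, y9 = True, y11 = True, y12 = False works.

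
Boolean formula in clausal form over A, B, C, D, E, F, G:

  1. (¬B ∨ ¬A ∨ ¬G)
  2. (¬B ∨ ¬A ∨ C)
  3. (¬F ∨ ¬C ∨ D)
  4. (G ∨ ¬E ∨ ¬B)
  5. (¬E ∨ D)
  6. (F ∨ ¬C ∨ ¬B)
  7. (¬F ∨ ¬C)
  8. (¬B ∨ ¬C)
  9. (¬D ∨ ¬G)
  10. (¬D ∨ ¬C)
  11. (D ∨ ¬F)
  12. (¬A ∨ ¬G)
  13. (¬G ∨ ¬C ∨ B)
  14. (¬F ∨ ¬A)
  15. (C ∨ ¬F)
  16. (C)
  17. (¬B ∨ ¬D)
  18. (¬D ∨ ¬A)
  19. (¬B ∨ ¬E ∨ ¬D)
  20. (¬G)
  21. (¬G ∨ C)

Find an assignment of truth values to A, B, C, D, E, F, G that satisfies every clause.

(C) is a unit clause, so C = True.
Unit propagation: (¬F) forces F = False.
Unit propagation: (¬B) forces B = False.
The clause (¬D) is unit: D must be False.
(¬E) is a unit clause, so E = False.
(¬G) is a unit clause, so G = False.
A is now unconstrained; take A = True.
Every clause has at least one true literal under this assignment.
Check each clause:
  1. (¬A ∨ ¬B ∨ ¬G) — ¬G is true.
  2. (¬A ∨ ¬B ∨ C) — C is true.
  3. (¬F ∨ D ∨ ¬C) — ¬F is true.
  4. (¬E ∨ ¬B ∨ G) — ¬E is true.
  5. (¬E ∨ D) — ¬E is true.
  6. (F ∨ ¬B ∨ ¬C) — ¬B is true.
  7. (¬C ∨ ¬F) — ¬F is true.
  8. (¬C ∨ ¬B) — ¬B is true.
  9. (¬G ∨ ¬D) — ¬G is true.
  10. (¬D ∨ ¬C) — ¬D is true.
  11. (D ∨ ¬F) — ¬F is true.
  12. (¬G ∨ ¬A) — ¬G is true.
  13. (¬C ∨ ¬G ∨ B) — ¬G is true.
  14. (¬A ∨ ¬F) — ¬F is true.
  15. (C ∨ ¬F) — ¬F is true.
  16. (C) — C is true.
  17. (¬D ∨ ¬B) — ¬D is true.
  18. (¬A ∨ ¬D) — ¬D is true.
  19. (¬D ∨ ¬B ∨ ¬E) — ¬E is true.
  20. (¬G) — ¬G is true.
  21. (¬G ∨ C) — ¬G is true.

A=True, B=False, C=True, D=False, E=False, F=False, G=False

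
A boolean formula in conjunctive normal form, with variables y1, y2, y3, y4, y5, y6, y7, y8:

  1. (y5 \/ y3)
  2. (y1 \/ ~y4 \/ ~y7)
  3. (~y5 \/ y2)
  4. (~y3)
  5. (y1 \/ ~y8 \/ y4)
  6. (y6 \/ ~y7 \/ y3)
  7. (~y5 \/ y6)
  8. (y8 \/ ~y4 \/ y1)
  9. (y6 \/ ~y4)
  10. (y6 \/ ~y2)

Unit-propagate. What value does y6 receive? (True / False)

True

(~y3) is a unit clause: y3 = False.
From (y3 \/ y5) and y3 = False: y5 = True.
From (y2 \/ ~y5) and y5 = True: y2 = True.
(y6 \/ ~y5) with y5 = True leaves only y6, so y6 = True.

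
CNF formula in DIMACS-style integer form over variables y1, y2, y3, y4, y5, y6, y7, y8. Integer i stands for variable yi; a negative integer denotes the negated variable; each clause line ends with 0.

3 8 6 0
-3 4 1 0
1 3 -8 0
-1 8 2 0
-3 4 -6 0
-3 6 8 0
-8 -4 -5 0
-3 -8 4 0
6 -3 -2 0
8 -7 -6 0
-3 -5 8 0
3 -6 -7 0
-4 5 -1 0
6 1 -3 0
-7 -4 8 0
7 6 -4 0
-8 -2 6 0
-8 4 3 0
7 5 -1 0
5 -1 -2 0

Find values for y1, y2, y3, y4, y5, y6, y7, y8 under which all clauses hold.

y1=F, y2=F, y3=T, y4=T, y5=F, y6=T, y7=F, y8=F

Set y1 = False and propagate.
For the remaining variables, y2 = False, y3 = True, y4 = True, y5 = False, y6 = True, y7 = False, y8 = False works.
Check each clause:
  1. (y6 | y8 | y3) — y3 is true.
  2. (y4 | ~y3 | y1) — y4 is true.
  3. (y1 | ~y8 | y3) — ~y8 is true.
  4. (y2 | y8 | ~y1) — ~y1 is true.
  5. (~y6 | y4 | ~y3) — y4 is true.
  6. (y8 | ~y3 | y6) — y6 is true.
  7. (~y8 | ~y5 | ~y4) — ~y8 is true.
  8. (~y8 | y4 | ~y3) — ~y8 is true.
  9. (~y3 | ~y2 | y6) — ~y2 is true.
  10. (~y7 | ~y6 | y8) — ~y7 is true.
  11. (~y5 | y8 | ~y3) — ~y5 is true.
  12. (~y7 | ~y6 | y3) — ~y7 is true.
  13. (y5 | ~y4 | ~y1) — ~y1 is true.
  14. (y1 | y6 | ~y3) — y6 is true.
  15. (~y7 | ~y4 | y8) — ~y7 is true.
  16. (y6 | y7 | ~y4) — y6 is true.
  17. (~y8 | ~y2 | y6) — ~y8 is true.
  18. (y3 | y4 | ~y8) — ~y8 is true.
  19. (~y1 | y7 | y5) — ~y1 is true.
  20. (~y2 | y5 | ~y1) — ~y2 is true.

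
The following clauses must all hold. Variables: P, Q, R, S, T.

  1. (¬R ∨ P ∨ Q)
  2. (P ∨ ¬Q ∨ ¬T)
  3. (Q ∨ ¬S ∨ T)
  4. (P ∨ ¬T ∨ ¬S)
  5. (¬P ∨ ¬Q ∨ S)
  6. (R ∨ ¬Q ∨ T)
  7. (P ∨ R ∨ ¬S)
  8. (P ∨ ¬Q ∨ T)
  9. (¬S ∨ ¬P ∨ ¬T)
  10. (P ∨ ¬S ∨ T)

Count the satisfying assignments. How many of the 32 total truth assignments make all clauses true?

7

Case analysis on P and T:
  P=1, T=1: remaining (Q,R,S) ∈ {(0,0,0); (0,1,0)} — 2.
  P=1, T=0: remaining (Q,R,S) ∈ {(0,0,0); (0,1,0); (1,1,1)} — 3.
  P=0, T=1: remaining (Q,R,S) ∈ {(0,0,0)} — 1.
  P=0, T=0: remaining (Q,R,S) ∈ {(0,0,0)} — 1.
Total: 2 + 3 + 1 + 1 = 7.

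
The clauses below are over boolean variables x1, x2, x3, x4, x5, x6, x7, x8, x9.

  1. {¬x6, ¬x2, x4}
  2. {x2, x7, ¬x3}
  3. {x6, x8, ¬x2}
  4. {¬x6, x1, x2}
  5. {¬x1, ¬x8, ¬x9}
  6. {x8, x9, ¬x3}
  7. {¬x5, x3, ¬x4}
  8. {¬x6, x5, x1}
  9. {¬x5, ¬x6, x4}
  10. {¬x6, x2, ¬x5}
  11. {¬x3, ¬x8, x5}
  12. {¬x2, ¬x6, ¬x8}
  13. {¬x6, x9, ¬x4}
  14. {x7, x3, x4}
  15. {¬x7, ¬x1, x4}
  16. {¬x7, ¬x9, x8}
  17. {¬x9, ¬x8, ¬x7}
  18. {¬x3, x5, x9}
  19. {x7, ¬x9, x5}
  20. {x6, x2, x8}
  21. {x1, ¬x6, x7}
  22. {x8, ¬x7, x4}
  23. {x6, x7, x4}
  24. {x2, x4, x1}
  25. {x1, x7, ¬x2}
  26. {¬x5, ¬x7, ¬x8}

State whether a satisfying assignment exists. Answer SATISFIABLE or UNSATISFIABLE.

SATISFIABLE

Set x1 = True and propagate.
Set x2 = True and propagate.
The remaining clauses are satisfied by x3 = False, x4 = True, x5 = False, x6 = False, x7 = True, x8 = True, x9 = False.
So x1=True, x2=True, x3=False, x4=True, x5=False, x6=False, x7=True, x8=True, x9=False is a satisfying assignment.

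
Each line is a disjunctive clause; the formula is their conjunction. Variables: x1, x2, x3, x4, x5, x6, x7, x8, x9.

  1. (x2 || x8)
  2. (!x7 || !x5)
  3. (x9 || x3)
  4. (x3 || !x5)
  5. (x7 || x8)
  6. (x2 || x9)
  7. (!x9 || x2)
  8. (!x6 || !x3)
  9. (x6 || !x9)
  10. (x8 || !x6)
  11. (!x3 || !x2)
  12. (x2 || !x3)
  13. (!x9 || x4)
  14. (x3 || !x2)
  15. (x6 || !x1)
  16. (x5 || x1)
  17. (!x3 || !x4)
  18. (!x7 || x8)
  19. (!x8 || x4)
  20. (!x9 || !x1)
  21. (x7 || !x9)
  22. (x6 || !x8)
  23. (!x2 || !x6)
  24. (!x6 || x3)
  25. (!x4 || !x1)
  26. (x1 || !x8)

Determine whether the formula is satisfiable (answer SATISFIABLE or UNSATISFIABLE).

UNSATISFIABLE

x3 = True:
  propagation gives x6=False, x9=False, x2=True; an empty clause results — contradiction.
x3 = False:
  propagation gives x9=True, x5=False, x2=True; an empty clause results — contradiction.
Every branch closes, so no satisfying assignment exists.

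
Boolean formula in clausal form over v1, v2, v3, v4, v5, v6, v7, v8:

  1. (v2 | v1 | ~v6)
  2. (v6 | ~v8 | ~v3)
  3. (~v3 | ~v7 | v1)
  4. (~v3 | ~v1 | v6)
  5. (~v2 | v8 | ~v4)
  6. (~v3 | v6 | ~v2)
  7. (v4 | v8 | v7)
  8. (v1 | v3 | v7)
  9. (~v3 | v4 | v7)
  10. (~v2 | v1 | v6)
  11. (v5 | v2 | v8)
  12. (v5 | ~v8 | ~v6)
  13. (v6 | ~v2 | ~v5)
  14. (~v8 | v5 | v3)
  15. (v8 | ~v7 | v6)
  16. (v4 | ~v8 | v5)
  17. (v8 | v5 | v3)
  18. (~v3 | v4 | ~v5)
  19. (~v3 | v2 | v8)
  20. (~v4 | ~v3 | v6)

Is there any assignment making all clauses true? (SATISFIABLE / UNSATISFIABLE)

Try v1 = True.
Branch on v2: take v2 = False.
Try v3 = False.
For the remaining variables, v4 = True, v5 = True, v6 = True, v7 = True, v8 = False works.
So v1 = T, v2 = F, v3 = F, v4 = T, v5 = T, v6 = T, v7 = T, v8 = F is a satisfying assignment.

SATISFIABLE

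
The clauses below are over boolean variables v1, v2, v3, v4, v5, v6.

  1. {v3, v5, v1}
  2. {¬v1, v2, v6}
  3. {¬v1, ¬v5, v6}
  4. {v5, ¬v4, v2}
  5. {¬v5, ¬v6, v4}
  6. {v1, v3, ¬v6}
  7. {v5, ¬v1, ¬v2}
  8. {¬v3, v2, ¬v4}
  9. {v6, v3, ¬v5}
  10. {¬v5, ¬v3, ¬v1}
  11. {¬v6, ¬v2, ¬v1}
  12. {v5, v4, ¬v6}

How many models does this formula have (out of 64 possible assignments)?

Split on v5, then v1.
  v5=T, v1=T: remaining (v2,v3,v4,v6) ∈ {(F,F,T,T)} — 1.
  v5=T, v1=F: remaining (v2,v3,v4,v6) ∈ {(F,T,F,F); (T,T,F,F); (T,T,T,F); (T,T,T,T)} — 4.
  v5=F, v1=T: a clause becomes empty — 0.
  v5=F, v1=F: remaining (v2,v3,v4,v6) ∈ {(F,T,F,F); (T,T,F,F); (T,T,T,F); (T,T,T,T)} — 4.
Total: 1 + 4 + 0 + 4 = 9.

9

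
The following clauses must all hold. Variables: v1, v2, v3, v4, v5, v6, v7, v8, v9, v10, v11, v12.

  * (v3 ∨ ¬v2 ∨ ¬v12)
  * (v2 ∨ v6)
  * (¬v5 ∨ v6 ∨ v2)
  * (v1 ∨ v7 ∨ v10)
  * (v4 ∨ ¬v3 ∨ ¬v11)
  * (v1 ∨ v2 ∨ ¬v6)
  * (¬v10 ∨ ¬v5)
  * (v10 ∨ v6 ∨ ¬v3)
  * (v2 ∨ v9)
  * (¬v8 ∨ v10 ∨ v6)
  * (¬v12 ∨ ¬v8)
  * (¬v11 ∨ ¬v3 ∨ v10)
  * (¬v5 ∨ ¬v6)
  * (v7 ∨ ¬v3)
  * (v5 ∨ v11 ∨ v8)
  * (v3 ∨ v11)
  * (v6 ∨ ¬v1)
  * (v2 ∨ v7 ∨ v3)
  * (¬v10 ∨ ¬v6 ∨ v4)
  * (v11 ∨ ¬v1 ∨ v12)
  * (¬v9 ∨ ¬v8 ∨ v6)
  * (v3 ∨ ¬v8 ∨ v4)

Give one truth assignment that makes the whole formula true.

Pure literal: v4 appears only positively; assign v4 = True.
Pure literal: v7 appears only positively; assign v7 = True.
Branch on v1: take v1 = False.
Branch on v2: take v2 = True.
For the remaining variables, v3 = True, v5 = False, v6 = False, v8 = False, v9 = True, v10 = True, v11 = True, v12 = True works.
Every clause has at least one true literal under this assignment.

v1 = F, v2 = T, v3 = T, v4 = T, v5 = F, v6 = F, v7 = T, v8 = F, v9 = T, v10 = T, v11 = T, v12 = T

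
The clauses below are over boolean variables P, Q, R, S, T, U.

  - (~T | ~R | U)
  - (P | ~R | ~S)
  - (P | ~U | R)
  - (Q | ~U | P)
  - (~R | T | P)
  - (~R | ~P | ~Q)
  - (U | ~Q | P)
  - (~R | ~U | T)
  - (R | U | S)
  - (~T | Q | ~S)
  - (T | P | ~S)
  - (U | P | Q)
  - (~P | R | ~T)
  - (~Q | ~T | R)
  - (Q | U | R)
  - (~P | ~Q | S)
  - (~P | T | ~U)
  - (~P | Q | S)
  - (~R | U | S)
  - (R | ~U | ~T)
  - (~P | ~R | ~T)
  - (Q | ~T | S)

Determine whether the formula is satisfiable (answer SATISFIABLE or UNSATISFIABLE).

Branch on P: take P = False.
The remaining clauses are satisfied by Q = True, R = True, S = False, T = True, U = True.
So P = False, Q = True, R = True, S = False, T = True, U = True is a satisfying assignment.

SATISFIABLE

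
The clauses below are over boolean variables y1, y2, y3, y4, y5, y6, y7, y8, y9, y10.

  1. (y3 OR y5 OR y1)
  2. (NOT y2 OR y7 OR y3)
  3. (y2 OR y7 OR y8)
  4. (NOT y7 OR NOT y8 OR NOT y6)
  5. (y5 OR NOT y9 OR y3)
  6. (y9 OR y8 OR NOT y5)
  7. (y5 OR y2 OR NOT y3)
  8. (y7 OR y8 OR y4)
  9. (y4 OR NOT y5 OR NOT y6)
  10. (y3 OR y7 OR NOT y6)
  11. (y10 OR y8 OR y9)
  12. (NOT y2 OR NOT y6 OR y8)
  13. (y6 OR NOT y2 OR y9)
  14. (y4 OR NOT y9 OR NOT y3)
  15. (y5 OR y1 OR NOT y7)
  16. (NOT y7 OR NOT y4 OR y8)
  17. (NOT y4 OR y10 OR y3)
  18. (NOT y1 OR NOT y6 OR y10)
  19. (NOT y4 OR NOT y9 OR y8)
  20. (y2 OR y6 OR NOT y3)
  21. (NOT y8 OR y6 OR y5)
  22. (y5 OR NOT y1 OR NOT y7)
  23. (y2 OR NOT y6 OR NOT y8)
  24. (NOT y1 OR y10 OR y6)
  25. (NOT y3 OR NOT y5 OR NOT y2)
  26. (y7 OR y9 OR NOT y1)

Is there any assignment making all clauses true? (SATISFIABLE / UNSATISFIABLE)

Try y1 = False.
Try y2 = True.
The remaining clauses are satisfied by y3 = True, y4 = False, y5 = False, y6 = True, y7 = False, y8 = True, y9 = False, y10 = False.
So y1=F, y2=T, y3=T, y4=F, y5=F, y6=T, y7=F, y8=T, y9=F, y10=F is a satisfying assignment.

SATISFIABLE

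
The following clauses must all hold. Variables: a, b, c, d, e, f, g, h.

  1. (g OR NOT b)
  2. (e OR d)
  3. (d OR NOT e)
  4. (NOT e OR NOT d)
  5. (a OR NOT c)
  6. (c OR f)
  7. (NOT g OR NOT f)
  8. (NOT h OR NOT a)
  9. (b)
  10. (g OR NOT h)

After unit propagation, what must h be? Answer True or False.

False

(b) is a unit clause: b = True.
In (NOT b OR g), NOT b is now false; g must hold, so g = True.
In (NOT g OR NOT f), NOT g is now false; NOT f must hold, so f = False.
(f OR c): since f = False, the clause reduces to (c). c = True.
(NOT c OR a): since c = True, the clause reduces to (a). a = True.
From (NOT h OR NOT a) and a = True: h = False.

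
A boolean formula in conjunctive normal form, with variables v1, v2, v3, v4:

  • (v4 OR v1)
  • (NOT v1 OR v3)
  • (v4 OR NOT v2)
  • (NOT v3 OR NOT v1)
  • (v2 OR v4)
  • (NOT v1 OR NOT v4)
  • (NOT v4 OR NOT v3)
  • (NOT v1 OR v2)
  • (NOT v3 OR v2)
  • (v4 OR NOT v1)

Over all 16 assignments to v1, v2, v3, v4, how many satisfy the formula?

Satisfying assignments:
  v1=F v2=F v3=F v4=T
  v1=F v2=T v3=F v4=T
That's 2 in total.

2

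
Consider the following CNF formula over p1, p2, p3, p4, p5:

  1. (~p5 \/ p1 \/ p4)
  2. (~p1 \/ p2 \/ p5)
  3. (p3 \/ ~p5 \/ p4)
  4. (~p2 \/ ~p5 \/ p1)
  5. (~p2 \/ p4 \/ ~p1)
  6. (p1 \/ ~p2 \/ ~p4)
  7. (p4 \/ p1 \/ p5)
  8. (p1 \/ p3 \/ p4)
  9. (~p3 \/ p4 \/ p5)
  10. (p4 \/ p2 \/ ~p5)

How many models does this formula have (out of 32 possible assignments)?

10

Case analysis on p4 and p1:
  p4=T, p1=T: p3 free; 3 ways for (p2,p5) × 2^1 = 6.
  p4=T, p1=F: remaining (p2,p3,p5) ∈ {(F,F,F); (F,F,T); (F,T,F); (F,T,T)} — 4.
  p4=F, p1=T: a clause becomes empty — 0.
  p4=F, p1=F: a clause becomes empty — 0.
Total: 6 + 4 + 0 + 0 = 10.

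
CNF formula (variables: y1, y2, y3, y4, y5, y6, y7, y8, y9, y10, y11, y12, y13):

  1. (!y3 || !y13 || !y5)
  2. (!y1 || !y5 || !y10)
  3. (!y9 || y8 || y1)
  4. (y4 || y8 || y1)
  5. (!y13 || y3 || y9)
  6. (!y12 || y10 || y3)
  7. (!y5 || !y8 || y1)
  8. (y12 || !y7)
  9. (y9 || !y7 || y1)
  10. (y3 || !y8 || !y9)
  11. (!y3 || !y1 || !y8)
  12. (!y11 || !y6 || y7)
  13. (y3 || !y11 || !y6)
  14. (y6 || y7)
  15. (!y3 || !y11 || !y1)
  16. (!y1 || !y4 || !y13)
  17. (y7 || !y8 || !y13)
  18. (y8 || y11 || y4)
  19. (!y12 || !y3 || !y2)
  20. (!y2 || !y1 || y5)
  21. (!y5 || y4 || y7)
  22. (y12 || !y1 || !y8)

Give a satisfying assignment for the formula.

y1=F, y2=T, y3=T, y4=T, y5=F, y6=T, y7=F, y8=F, y9=F, y10=F, y11=F, y12=F, y13=F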